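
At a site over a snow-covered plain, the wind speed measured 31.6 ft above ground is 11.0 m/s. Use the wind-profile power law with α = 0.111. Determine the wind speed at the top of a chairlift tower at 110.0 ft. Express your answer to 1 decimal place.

Power-law profile: V₂ = V₁ · (z₂/z₁)^α
V₂ = 11.0 × (110.0/31.6)^0.111 = 11.0 × (3.4810)^0.111
    = 11.0 × 1.1485 = 12.6335 m/s

12.6 m/s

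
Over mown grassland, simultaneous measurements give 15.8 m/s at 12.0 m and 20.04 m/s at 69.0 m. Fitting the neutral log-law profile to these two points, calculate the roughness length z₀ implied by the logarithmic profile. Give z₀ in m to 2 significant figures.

Log law: V(z) ∝ ln(z/z₀). With r = V₁/V₂ = 15.8/20.04 = 0.78842,
r · ln(z₂/z₀) = ln(z₁/z₀) ⇒ ln z₀ = (ln z₁ − r·ln z₂)/(1 − r)
ln z₀ = (2.48491 − 0.78842×4.23411) / 0.21158 = -4.0333
z₀ = exp(-4.0333) = 0.01772 m

z₀ ≈ 0.018 m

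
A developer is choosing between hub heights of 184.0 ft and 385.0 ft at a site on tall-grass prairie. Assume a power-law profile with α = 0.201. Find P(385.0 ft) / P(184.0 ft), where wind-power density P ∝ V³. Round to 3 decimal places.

1.561

Speed ratio: V_B/V_A = (z_B/z_A)^α = (385.0/184.0)^0.201 = (2.0924)^0.201 = 1.15998
Power-density ratio: P_B/P_A = (V_B/V_A)³ = (1.15998)³ = 1.56080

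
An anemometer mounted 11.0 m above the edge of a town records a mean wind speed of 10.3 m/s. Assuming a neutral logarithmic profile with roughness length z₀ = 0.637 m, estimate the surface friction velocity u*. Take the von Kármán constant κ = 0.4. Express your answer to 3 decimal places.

Log law: V(z) = (u*/κ) · ln(z/z₀) ⇒ u* = κ · V / ln(z/z₀)
u* = 0.4 × 10.3 / ln(11.0/0.637) = 0.4 × 10.3 / 2.8489
   = 4.1200 / 2.8489 = 1.4462 m/s

u* ≈ 1.446 m/s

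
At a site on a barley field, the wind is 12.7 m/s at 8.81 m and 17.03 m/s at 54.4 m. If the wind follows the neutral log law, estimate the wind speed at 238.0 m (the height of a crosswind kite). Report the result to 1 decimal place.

20.5 m/s

Log law: V ∝ ln(z/z₀). From the pair, with r = V₁/V₂ = 0.74574,
ln z₀ = (ln z₁ − r·ln z₂)/(1 − r) = (2.1759 − 0.74574×3.9964)/0.25426 = -3.1636 → z₀ = 0.04227 m
V₃ = V₁ · ln(z₃/z₀)/ln(z₁/z₀) = 12.7 × 8.6359/5.3395 = 20.5404 m/s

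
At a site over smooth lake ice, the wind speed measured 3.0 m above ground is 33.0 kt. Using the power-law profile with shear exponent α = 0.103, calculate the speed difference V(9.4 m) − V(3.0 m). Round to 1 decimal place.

4.1 kt

Power law: V₂ = V₁ · (z₂/z₁)^α = 33.0 × (3.1333)^0.103 = 37.1195 kt
ΔV = 37.1195 − 33.0 = 4.1195 kt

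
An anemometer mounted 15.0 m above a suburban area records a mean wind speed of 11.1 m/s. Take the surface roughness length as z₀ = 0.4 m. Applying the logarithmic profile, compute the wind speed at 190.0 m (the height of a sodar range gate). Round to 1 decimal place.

Log law: V(z) ∝ ln(z/z₀), so V₂/V₁ = ln(z₂/z₀) / ln(z₁/z₀).
ln(190.0/0.4) = 6.1633, ln(15.0/0.4) = 3.6243
V₂ = 11.1 × 6.1633/3.6243 = 11.1 × 1.7005 = 18.8759 m/s

18.9 m/s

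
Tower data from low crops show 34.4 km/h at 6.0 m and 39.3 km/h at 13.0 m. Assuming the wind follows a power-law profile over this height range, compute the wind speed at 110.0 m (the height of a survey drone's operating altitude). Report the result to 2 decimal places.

First find α: α = ln(V₂/V₁)/ln(z₂/z₁) = ln(39.3/34.4)/ln(13.0/6.0) = 0.13317/0.77319 = 0.1722
Extrapolate from 13.0 m to 110.0 m: V₃ = 39.3 × (110.0/13.0)^0.1722 = 39.3 × 1.4446 = 56.7713 km/h

56.77 km/h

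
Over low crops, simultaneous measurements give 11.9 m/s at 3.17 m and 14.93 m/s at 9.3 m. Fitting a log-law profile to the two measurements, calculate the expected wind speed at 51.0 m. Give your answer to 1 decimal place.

Log law: V ∝ ln(z/z₀). From the pair, with r = V₁/V₂ = 0.79705,
ln z₀ = (ln z₁ − r·ln z₂)/(1 − r) = (1.1537 − 0.79705×2.2300)/0.20295 = -3.0733 → z₀ = 0.04627 m
V₃ = V₁ · ln(z₃/z₀)/ln(z₁/z₀) = 11.9 × 7.0051/4.2270 = 19.7210 m/s

19.7 m/s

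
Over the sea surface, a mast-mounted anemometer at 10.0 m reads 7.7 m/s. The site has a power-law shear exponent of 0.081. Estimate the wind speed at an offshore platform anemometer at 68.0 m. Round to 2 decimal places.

Power-law profile: V₂ = V₁ · (z₂/z₁)^α
V₂ = 7.7 × (68.0/10.0)^0.081 = 7.7 × (6.8000)^0.081
    = 7.7 × 1.1680 = 8.9934 m/s

8.99 m/s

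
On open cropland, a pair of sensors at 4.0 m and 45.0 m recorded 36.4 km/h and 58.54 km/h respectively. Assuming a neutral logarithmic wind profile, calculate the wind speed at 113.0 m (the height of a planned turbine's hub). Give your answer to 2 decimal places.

66.96 km/h

Log law: V ∝ ln(z/z₀). From the pair, with r = V₁/V₂ = 0.62180,
ln z₀ = (ln z₁ − r·ln z₂)/(1 − r) = (1.3863 − 0.62180×3.8067)/0.37820 = -2.5930 → z₀ = 0.07480 m
V₃ = V₁ · ln(z₃/z₀)/ln(z₁/z₀) = 36.4 × 7.3204/3.9793 = 66.9622 km/h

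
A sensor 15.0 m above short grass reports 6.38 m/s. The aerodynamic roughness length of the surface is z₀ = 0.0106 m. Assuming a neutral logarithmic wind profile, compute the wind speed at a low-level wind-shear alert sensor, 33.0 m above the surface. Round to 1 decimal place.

7.1 m/s

Log law: V(z) ∝ ln(z/z₀), so V₂/V₁ = ln(z₂/z₀) / ln(z₁/z₀).
ln(33.0/0.0106) = 8.0434, ln(15.0/0.0106) = 7.2550
V₂ = 6.38 × 8.0434/7.2550 = 6.38 × 1.1087 = 7.0734 m/s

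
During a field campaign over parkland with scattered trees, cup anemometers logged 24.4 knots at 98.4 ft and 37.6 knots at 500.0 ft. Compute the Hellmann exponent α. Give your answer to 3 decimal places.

α ≈ 0.266

Power law: V₂/V₁ = (z₂/z₁)^α ⇒ α = ln(V₂/V₁) / ln(z₂/z₁)
α = ln(37.6/24.4) / ln(500.0/98.4) = ln(1.5410) / ln(5.0813)
  = 0.43242 / 1.62557 = 0.26601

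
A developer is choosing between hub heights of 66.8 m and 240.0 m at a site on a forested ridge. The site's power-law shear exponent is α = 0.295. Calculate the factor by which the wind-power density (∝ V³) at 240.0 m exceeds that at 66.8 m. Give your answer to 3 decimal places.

Speed ratio: V_B/V_A = (z_B/z_A)^α = (240.0/66.8)^0.295 = (3.5928)^0.295 = 1.45832
Power-density ratio: P_B/P_A = (V_B/V_A)³ = (1.45832)³ = 3.10141

3.101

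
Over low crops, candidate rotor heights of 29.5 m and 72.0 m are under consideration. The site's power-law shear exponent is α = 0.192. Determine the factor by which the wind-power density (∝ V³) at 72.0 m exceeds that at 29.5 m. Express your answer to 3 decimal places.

Speed ratio: V_B/V_A = (z_B/z_A)^α = (72.0/29.5)^0.192 = (2.4407)^0.192 = 1.18687
Power-density ratio: P_B/P_A = (V_B/V_A)³ = (1.18687)³ = 1.67188

1.672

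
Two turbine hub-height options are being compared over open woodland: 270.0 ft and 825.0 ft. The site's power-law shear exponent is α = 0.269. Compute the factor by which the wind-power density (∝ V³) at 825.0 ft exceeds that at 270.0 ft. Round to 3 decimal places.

2.463

Speed ratio: V_B/V_A = (z_B/z_A)^α = (825.0/270.0)^0.269 = (3.0556)^0.269 = 1.35048
Power-density ratio: P_B/P_A = (V_B/V_A)³ = (1.35048)³ = 2.46302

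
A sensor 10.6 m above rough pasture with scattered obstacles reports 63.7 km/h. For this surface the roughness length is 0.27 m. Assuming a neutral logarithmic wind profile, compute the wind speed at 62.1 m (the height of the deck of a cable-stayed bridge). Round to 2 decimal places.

94.38 km/h

Log law: V(z) ∝ ln(z/z₀), so V₂/V₁ = ln(z₂/z₀) / ln(z₁/z₀).
ln(62.1/0.27) = 5.4381, ln(10.6/0.27) = 3.6702
V₂ = 63.7 × 5.4381/3.6702 = 63.7 × 1.4817 = 94.3836 km/h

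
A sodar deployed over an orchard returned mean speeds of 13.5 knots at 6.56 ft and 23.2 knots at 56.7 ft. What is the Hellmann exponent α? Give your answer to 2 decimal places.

α ≈ 0.25

Power law: V₂/V₁ = (z₂/z₁)^α ⇒ α = ln(V₂/V₁) / ln(z₂/z₁)
α = ln(23.2/13.5) / ln(56.7/6.56) = ln(1.7185) / ln(8.6433)
  = 0.54146 / 2.15678 = 0.25105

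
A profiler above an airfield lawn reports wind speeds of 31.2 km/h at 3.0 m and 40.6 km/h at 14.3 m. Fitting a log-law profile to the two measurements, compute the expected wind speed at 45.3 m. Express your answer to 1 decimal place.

Log law: V ∝ ln(z/z₀). From the pair, with r = V₁/V₂ = 0.76847,
ln z₀ = (ln z₁ − r·ln z₂)/(1 − r) = (1.0986 − 0.76847×2.6603)/0.23153 = -4.0847 → z₀ = 0.01683 m
V₃ = V₁ · ln(z₃/z₀)/ln(z₁/z₀) = 31.2 × 7.8980/5.1833 = 47.5405 km/h

47.5 km/h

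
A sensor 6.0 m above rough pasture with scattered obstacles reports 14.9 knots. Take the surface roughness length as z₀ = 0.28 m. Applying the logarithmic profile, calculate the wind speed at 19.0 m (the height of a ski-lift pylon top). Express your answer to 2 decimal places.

Log law: V(z) ∝ ln(z/z₀), so V₂/V₁ = ln(z₂/z₀) / ln(z₁/z₀).
ln(19.0/0.28) = 4.2174, ln(6.0/0.28) = 3.0647
V₂ = 14.9 × 4.2174/3.0647 = 14.9 × 1.3761 = 20.5041 knots

20.50 knots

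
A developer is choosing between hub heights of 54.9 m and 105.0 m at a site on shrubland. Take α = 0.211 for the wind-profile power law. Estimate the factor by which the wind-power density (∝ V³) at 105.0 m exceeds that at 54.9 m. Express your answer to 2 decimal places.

1.51

Speed ratio: V_B/V_A = (z_B/z_A)^α = (105.0/54.9)^0.211 = (1.9126)^0.211 = 1.14662
Power-density ratio: P_B/P_A = (V_B/V_A)³ = (1.14662)³ = 1.50752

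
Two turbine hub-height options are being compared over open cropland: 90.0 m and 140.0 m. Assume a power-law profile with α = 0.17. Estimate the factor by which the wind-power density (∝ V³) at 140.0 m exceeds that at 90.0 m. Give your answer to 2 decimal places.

1.25

Speed ratio: V_B/V_A = (z_B/z_A)^α = (140.0/90.0)^0.17 = (1.5556)^0.17 = 1.07800
Power-density ratio: P_B/P_A = (V_B/V_A)³ = (1.07800)³ = 1.25274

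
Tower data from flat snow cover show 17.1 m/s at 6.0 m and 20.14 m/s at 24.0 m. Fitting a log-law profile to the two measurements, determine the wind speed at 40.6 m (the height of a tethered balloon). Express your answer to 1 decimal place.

21.3 m/s

Log law: V ∝ ln(z/z₀). From the pair, with r = V₁/V₂ = 0.84906,
ln z₀ = (ln z₁ − r·ln z₂)/(1 − r) = (1.7918 − 0.84906×3.1781)/0.15094 = -6.0061 → z₀ = 0.002464 m
V₃ = V₁ · ln(z₃/z₀)/ln(z₁/z₀) = 17.1 × 9.7099/7.7979 = 21.2928 m/s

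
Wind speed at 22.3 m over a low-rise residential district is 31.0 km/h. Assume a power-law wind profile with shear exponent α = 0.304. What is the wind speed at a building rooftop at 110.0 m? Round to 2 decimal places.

50.36 km/h

Power-law profile: V₂ = V₁ · (z₂/z₁)^α
V₂ = 31.0 × (110.0/22.3)^0.304 = 31.0 × (4.9327)^0.304
    = 31.0 × 1.6244 = 50.3571 km/h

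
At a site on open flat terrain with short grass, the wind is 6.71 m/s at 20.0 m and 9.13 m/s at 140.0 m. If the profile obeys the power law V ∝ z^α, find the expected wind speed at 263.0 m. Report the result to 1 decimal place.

First find α: α = ln(V₂/V₁)/ln(z₂/z₁) = ln(9.13/6.71)/ln(140.0/20.0) = 0.30797/1.94591 = 0.1583
Extrapolate from 140.0 m to 263.0 m: V₃ = 9.13 × (263.0/140.0)^0.1583 = 9.13 × 1.1049 = 10.0881 m/s

10.1 m/s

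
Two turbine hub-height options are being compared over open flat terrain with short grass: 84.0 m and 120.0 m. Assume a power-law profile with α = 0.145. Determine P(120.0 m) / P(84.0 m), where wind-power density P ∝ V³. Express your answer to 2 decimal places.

1.17

Speed ratio: V_B/V_A = (z_B/z_A)^α = (120.0/84.0)^0.145 = (1.4286)^0.145 = 1.05308
Power-density ratio: P_B/P_A = (V_B/V_A)³ = (1.05308)³ = 1.16784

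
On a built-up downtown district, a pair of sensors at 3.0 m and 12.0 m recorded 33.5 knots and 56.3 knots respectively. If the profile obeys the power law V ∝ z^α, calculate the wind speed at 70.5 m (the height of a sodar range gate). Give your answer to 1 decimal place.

First find α: α = ln(V₂/V₁)/ln(z₂/z₁) = ln(56.3/33.5)/ln(12.0/3.0) = 0.51915/1.38629 = 0.3745
Extrapolate from 12.0 m to 70.5 m: V₃ = 56.3 × (70.5/12.0)^0.3745 = 56.3 × 1.9408 = 109.2677 knots

109.3 knots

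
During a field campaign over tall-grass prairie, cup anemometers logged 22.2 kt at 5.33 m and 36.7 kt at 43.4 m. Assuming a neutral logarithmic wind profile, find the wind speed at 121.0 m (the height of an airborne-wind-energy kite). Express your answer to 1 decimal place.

Log law: V ∝ ln(z/z₀). From the pair, with r = V₁/V₂ = 0.60490,
ln z₀ = (ln z₁ − r·ln z₂)/(1 − r) = (1.6734 − 0.60490×3.7705)/0.39510 = -1.5374 → z₀ = 0.2149 m
V₃ = V₁ · ln(z₃/z₀)/ln(z₁/z₀) = 22.2 × 6.3332/3.2107 = 43.7894 kt

43.8 kt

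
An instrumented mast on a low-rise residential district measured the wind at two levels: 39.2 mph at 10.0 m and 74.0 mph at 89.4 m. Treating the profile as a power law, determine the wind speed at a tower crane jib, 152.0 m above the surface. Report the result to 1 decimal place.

86.3 mph

First find α: α = ln(V₂/V₁)/ln(z₂/z₁) = ln(74.0/39.2)/ln(89.4/10.0) = 0.63539/2.19054 = 0.2901
Extrapolate from 89.4 m to 152.0 m: V₃ = 74.0 × (152.0/89.4)^0.2901 = 74.0 × 1.1664 = 86.3162 mph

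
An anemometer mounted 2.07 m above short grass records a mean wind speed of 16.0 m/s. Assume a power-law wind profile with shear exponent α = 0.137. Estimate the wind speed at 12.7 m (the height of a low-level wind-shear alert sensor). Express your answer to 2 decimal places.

Power-law profile: V₂ = V₁ · (z₂/z₁)^α
V₂ = 16.0 × (12.7/2.07)^0.137 = 16.0 × (6.1353)^0.137
    = 16.0 × 1.2821 = 20.5141 m/s

20.51 m/s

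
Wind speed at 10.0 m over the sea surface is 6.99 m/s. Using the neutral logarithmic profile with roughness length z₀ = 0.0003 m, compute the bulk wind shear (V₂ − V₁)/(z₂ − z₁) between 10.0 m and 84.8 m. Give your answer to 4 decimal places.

0.0192 m/s/m

Log law: V₂ = V₁ · ln(z₂/z₀)/ln(z₁/z₀) = 6.99 × 12.5520/10.4143 = 8.4248 m/s
ΔV/Δz = (8.4248 − 6.99)/(84.8 − 10.0) = 1.4348/74.8000 = 0.01918 m/s/m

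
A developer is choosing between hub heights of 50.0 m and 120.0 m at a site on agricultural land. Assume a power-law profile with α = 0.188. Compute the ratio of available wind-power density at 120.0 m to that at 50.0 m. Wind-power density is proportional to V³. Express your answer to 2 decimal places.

Speed ratio: V_B/V_A = (z_B/z_A)^α = (120.0/50.0)^0.188 = (2.4000)^0.188 = 1.17891
Power-density ratio: P_B/P_A = (V_B/V_A)³ = (1.17891)³ = 1.63847

1.64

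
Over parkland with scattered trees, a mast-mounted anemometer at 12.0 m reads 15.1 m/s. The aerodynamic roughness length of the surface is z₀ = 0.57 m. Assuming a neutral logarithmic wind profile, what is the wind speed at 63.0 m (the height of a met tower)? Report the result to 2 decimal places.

Log law: V(z) ∝ ln(z/z₀), so V₂/V₁ = ln(z₂/z₀) / ln(z₁/z₀).
ln(63.0/0.57) = 4.7053, ln(12.0/0.57) = 3.0470
V₂ = 15.1 × 4.7053/3.0470 = 15.1 × 1.5442 = 23.3176 m/s

23.32 m/s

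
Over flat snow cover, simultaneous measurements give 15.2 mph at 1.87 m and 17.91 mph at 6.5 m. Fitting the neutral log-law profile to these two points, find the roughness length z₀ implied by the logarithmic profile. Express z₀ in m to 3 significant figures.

Log law: V(z) ∝ ln(z/z₀). With r = V₁/V₂ = 15.2/17.91 = 0.84869,
r · ln(z₂/z₀) = ln(z₁/z₀) ⇒ ln z₀ = (ln z₁ − r·ln z₂)/(1 − r)
ln z₀ = (0.62594 − 0.84869×1.87180) / 0.15131 = -6.3619
z₀ = exp(-6.3619) = 0.001726 m

z₀ ≈ 0.00173 m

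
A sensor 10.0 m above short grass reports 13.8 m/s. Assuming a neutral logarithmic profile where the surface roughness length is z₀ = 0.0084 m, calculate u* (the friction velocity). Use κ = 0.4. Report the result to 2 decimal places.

Log law: V(z) = (u*/κ) · ln(z/z₀) ⇒ u* = κ · V / ln(z/z₀)
u* = 0.4 × 13.8 / ln(10.0/0.0084) = 0.4 × 13.8 / 7.0821
   = 5.5200 / 7.0821 = 0.7794 m/s

u* ≈ 0.78 m/s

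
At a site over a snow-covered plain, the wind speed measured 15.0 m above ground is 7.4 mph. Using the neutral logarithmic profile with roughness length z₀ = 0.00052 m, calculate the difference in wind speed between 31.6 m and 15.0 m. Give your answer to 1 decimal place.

0.5 mph

Log law: V₂ = V₁ · ln(z₂/z₀)/ln(z₁/z₀) = 7.4 × 11.0148/10.2697 = 7.9369 mph
ΔV = 7.9369 − 7.4 = 0.5369 mph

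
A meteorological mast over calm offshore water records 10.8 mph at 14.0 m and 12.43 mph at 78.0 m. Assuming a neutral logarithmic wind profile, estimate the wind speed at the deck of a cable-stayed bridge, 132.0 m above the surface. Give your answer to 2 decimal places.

Log law: V ∝ ln(z/z₀). From the pair, with r = V₁/V₂ = 0.86887,
ln z₀ = (ln z₁ − r·ln z₂)/(1 − r) = (2.6391 − 0.86887×4.3567)/0.13113 = -8.7417 → z₀ = 0.0001598 m
V₃ = V₁ · ln(z₃/z₀)/ln(z₁/z₀) = 10.8 × 13.6245/11.3808 = 12.9292 mph

12.93 mph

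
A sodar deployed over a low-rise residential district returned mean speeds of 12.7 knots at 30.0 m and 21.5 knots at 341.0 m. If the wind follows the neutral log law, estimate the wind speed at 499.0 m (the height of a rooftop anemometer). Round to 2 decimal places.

Log law: V ∝ ln(z/z₀). From the pair, with r = V₁/V₂ = 0.59070,
ln z₀ = (ln z₁ − r·ln z₂)/(1 − r) = (3.4012 − 0.59070×5.8319)/0.40930 = -0.1067 → z₀ = 0.8988 m
V₃ = V₁ · ln(z₃/z₀)/ln(z₁/z₀) = 12.7 × 6.3193/3.5079 = 22.8784 knots

22.88 knots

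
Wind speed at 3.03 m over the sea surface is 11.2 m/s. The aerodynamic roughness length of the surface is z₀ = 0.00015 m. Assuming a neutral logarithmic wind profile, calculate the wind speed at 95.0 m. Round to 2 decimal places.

Log law: V(z) ∝ ln(z/z₀), so V₂/V₁ = ln(z₂/z₀) / ln(z₁/z₀).
ln(95.0/0.00015) = 13.3588, ln(3.03/0.00015) = 9.9134
V₂ = 11.2 × 13.3588/9.9134 = 11.2 × 1.3475 = 15.0924 m/s

15.09 m/s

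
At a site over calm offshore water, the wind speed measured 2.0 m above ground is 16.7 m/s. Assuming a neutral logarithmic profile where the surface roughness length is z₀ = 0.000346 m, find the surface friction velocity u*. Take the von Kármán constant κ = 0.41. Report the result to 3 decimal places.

u* ≈ 0.790 m/s

Log law: V(z) = (u*/κ) · ln(z/z₀) ⇒ u* = κ · V / ln(z/z₀)
u* = 0.41 × 16.7 / ln(2.0/0.000346) = 0.41 × 16.7 / 8.6622
   = 6.8470 / 8.6622 = 0.7904 m/s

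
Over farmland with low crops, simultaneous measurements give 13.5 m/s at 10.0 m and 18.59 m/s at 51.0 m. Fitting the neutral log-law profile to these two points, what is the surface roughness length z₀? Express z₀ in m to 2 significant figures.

Log law: V(z) ∝ ln(z/z₀). With r = V₁/V₂ = 13.5/18.59 = 0.72620,
r · ln(z₂/z₀) = ln(z₁/z₀) ⇒ ln z₀ = (ln z₁ − r·ln z₂)/(1 − r)
ln z₀ = (2.30259 − 0.72620×3.93183) / 0.27380 = -2.0186
z₀ = exp(-2.0186) = 0.1328 m

z₀ ≈ 0.13 m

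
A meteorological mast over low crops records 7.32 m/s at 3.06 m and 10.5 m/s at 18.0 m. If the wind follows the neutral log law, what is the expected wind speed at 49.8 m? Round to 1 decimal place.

Log law: V ∝ ln(z/z₀). From the pair, with r = V₁/V₂ = 0.69714,
ln z₀ = (ln z₁ − r·ln z₂)/(1 − r) = (1.1184 − 0.69714×2.8904)/0.30286 = -2.9604 → z₀ = 0.05180 m
V₃ = V₁ · ln(z₃/z₀)/ln(z₁/z₀) = 7.32 × 6.8684/4.0788 = 12.3263 m/s

12.3 m/s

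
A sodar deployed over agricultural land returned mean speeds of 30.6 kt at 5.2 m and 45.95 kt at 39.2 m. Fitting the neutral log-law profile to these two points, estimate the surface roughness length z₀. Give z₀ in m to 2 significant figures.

z₀ ≈ 0.093 m

Log law: V(z) ∝ ln(z/z₀). With r = V₁/V₂ = 30.6/45.95 = 0.66594,
r · ln(z₂/z₀) = ln(z₁/z₀) ⇒ ln z₀ = (ln z₁ − r·ln z₂)/(1 − r)
ln z₀ = (1.64866 − 0.66594×3.66868) / 0.33406 = -2.3782
z₀ = exp(-2.3782) = 0.09272 m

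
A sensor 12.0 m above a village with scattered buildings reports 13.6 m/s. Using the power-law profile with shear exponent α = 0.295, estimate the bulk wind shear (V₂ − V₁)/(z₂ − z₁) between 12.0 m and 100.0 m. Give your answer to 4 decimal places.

Power law: V₂ = V₁ · (z₂/z₁)^α = 13.6 × (8.3333)^0.295 = 25.4203 m/s
ΔV/Δz = (25.4203 − 13.6)/(100.0 − 12.0) = 11.8203/88.0000 = 0.13432 m/s/m

0.1343 m/s/m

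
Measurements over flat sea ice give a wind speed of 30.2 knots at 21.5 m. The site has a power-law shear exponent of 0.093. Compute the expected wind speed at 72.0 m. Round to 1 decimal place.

Power-law profile: V₂ = V₁ · (z₂/z₁)^α
V₂ = 30.2 × (72.0/21.5)^0.093 = 30.2 × (3.3488)^0.093
    = 30.2 × 1.1190 = 33.7926 knots

33.8 knots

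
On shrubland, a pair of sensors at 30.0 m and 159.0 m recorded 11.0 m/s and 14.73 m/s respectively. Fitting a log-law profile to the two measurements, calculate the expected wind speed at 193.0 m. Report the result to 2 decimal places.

Log law: V ∝ ln(z/z₀). From the pair, with r = V₁/V₂ = 0.74678,
ln z₀ = (ln z₁ − r·ln z₂)/(1 − r) = (3.4012 − 0.74678×5.0689)/0.25322 = -1.5170 → z₀ = 0.2194 m
V₃ = V₁ · ln(z₃/z₀)/ln(z₁/z₀) = 11.0 × 6.7797/4.9182 = 15.1634 m/s

15.16 m/s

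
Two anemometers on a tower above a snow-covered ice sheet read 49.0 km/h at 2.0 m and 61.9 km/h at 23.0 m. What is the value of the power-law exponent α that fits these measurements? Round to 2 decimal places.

Power law: V₂/V₁ = (z₂/z₁)^α ⇒ α = ln(V₂/V₁) / ln(z₂/z₁)
α = ln(61.9/49.0) / ln(23.0/2.0) = ln(1.2633) / ln(11.5000)
  = 0.23370 / 2.44235 = 0.09569

α ≈ 0.10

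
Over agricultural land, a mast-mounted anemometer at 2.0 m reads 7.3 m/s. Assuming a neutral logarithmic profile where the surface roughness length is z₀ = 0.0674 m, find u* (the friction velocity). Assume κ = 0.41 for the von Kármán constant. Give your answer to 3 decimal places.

u* ≈ 0.883 m/s

Log law: V(z) = (u*/κ) · ln(z/z₀) ⇒ u* = κ · V / ln(z/z₀)
u* = 0.41 × 7.3 / ln(2.0/0.0674) = 0.41 × 7.3 / 3.3903
   = 2.9930 / 3.3903 = 0.8828 m/s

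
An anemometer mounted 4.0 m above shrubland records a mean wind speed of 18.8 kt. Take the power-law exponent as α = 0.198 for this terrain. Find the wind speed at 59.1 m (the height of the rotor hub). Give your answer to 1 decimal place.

32.0 kt

Power-law profile: V₂ = V₁ · (z₂/z₁)^α
V₂ = 18.8 × (59.1/4.0)^0.198 = 18.8 × (14.7750)^0.198
    = 18.8 × 1.7044 = 32.0423 kt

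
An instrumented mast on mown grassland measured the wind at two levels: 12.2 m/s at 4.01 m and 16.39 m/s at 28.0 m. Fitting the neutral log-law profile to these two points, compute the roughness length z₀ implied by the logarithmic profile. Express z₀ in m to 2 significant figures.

Log law: V(z) ∝ ln(z/z₀). With r = V₁/V₂ = 12.2/16.39 = 0.74436,
r · ln(z₂/z₀) = ln(z₁/z₀) ⇒ ln z₀ = (ln z₁ − r·ln z₂)/(1 − r)
ln z₀ = (1.38879 − 0.74436×3.33220) / 0.25564 = -4.2698
z₀ = exp(-4.2698) = 0.01398 m

z₀ ≈ 0.014 m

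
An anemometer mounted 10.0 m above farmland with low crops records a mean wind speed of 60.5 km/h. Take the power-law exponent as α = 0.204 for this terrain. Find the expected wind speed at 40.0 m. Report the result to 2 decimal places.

Power-law profile: V₂ = V₁ · (z₂/z₁)^α
V₂ = 60.5 × (40.0/10.0)^0.204 = 60.5 × (4.0000)^0.204
    = 60.5 × 1.3268 = 80.2741 km/h

80.27 km/h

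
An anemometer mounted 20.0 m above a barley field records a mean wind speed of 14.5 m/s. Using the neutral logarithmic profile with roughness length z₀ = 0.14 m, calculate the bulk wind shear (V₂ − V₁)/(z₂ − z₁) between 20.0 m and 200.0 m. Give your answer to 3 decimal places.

Log law: V₂ = V₁ · ln(z₂/z₀)/ln(z₁/z₀) = 14.5 × 7.2644/4.9618 = 21.2288 m/s
ΔV/Δz = (21.2288 − 14.5)/(200.0 − 20.0) = 6.7288/180.0000 = 0.03738 m/s/m

0.037 m/s/m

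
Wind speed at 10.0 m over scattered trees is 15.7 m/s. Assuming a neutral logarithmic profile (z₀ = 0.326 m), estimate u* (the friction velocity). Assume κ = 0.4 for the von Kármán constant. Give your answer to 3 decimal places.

Log law: V(z) = (u*/κ) · ln(z/z₀) ⇒ u* = κ · V / ln(z/z₀)
u* = 0.4 × 15.7 / ln(10.0/0.326) = 0.4 × 15.7 / 3.4234
   = 6.2800 / 3.4234 = 1.8344 m/s

u* ≈ 1.834 m/s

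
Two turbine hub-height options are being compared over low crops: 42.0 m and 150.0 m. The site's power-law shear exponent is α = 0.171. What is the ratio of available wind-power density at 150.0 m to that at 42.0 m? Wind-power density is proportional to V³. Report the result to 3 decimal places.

Speed ratio: V_B/V_A = (z_B/z_A)^α = (150.0/42.0)^0.171 = (3.5714)^0.171 = 1.24319
Power-density ratio: P_B/P_A = (V_B/V_A)³ = (1.24319)³ = 1.92136

1.921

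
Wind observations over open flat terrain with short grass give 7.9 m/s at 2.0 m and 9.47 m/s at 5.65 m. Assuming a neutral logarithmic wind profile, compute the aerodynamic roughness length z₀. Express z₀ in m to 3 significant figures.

Log law: V(z) ∝ ln(z/z₀). With r = V₁/V₂ = 7.9/9.47 = 0.83421,
r · ln(z₂/z₀) = ln(z₁/z₀) ⇒ ln z₀ = (ln z₁ − r·ln z₂)/(1 − r)
ln z₀ = (0.69315 − 0.83421×1.73166) / 0.16579 = -4.5325
z₀ = exp(-4.5325) = 0.01075 m

z₀ ≈ 0.0108 m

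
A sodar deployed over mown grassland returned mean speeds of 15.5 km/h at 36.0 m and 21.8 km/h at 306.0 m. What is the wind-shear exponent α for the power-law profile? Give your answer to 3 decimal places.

Power law: V₂/V₁ = (z₂/z₁)^α ⇒ α = ln(V₂/V₁) / ln(z₂/z₁)
α = ln(21.8/15.5) / ln(306.0/36.0) = ln(1.4065) / ln(8.5000)
  = 0.34107 / 2.14007 = 0.15937

α ≈ 0.159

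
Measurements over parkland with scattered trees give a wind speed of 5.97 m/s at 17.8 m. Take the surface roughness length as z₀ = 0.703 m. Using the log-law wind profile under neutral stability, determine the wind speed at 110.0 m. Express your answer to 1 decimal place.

9.3 m/s

Log law: V(z) ∝ ln(z/z₀), so V₂/V₁ = ln(z₂/z₀) / ln(z₁/z₀).
ln(110.0/0.703) = 5.0529, ln(17.8/0.703) = 3.2316
V₂ = 5.97 × 5.0529/3.2316 = 5.97 × 1.5636 = 9.3346 m/s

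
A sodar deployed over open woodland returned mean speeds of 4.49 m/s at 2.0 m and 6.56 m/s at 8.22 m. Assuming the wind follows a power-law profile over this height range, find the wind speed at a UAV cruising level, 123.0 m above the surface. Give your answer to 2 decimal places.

13.55 m/s

First find α: α = ln(V₂/V₁)/ln(z₂/z₁) = ln(6.56/4.49)/ln(8.22/2.0) = 0.37914/1.41342 = 0.2682
Extrapolate from 8.22 m to 123.0 m: V₃ = 6.56 × (123.0/8.22)^0.2682 = 6.56 × 2.0663 = 13.5549 m/s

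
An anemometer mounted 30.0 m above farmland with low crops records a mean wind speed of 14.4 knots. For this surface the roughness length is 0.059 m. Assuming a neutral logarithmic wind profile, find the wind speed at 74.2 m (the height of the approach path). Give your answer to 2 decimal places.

16.49 knots

Log law: V(z) ∝ ln(z/z₀), so V₂/V₁ = ln(z₂/z₀) / ln(z₁/z₀).
ln(74.2/0.059) = 7.1370, ln(30.0/0.059) = 6.2314
V₂ = 14.4 × 7.1370/6.2314 = 14.4 × 1.1453 = 16.4926 knots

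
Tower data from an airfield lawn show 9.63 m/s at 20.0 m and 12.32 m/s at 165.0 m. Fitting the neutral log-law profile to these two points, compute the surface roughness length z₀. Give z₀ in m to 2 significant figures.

Log law: V(z) ∝ ln(z/z₀). With r = V₁/V₂ = 9.63/12.32 = 0.78166,
r · ln(z₂/z₀) = ln(z₁/z₀) ⇒ ln z₀ = (ln z₁ − r·ln z₂)/(1 − r)
ln z₀ = (2.99573 − 0.78166×5.10595) / 0.21834 = -4.5587
z₀ = exp(-4.5587) = 0.01048 m

z₀ ≈ 0.010 m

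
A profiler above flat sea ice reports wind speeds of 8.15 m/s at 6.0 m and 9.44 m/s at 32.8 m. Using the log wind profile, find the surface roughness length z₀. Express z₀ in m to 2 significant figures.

Log law: V(z) ∝ ln(z/z₀). With r = V₁/V₂ = 8.15/9.44 = 0.86335,
r · ln(z₂/z₀) = ln(z₁/z₀) ⇒ ln z₀ = (ln z₁ − r·ln z₂)/(1 − r)
ln z₀ = (1.79176 − 0.86335×3.49043) / 0.13665 = -8.9401
z₀ = exp(-8.9401) = 0.0001310 m

z₀ ≈ 0.00013 m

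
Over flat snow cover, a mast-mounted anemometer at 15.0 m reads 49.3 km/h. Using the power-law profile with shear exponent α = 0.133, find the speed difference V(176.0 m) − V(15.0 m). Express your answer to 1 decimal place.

Power law: V₂ = V₁ · (z₂/z₁)^α = 49.3 × (11.7333)^0.133 = 68.4038 km/h
ΔV = 68.4038 − 49.3 = 19.1038 km/h

19.1 km/h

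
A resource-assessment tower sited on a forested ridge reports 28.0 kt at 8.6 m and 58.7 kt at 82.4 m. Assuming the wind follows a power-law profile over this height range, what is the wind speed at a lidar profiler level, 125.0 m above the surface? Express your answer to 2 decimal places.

First find α: α = ln(V₂/V₁)/ln(z₂/z₁) = ln(58.7/28.0)/ln(82.4/8.6) = 0.74024/2.25982 = 0.3276
Extrapolate from 82.4 m to 125.0 m: V₃ = 58.7 × (125.0/82.4)^0.3276 = 58.7 × 1.1463 = 67.2855 kt

67.29 kt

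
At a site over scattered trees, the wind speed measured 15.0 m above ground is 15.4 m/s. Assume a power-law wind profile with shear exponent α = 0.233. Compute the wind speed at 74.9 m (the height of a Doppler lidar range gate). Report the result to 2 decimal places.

22.40 m/s

Power-law profile: V₂ = V₁ · (z₂/z₁)^α
V₂ = 15.4 × (74.9/15.0)^0.233 = 15.4 × (4.9933)^0.233
    = 15.4 × 1.4545 = 22.3999 m/s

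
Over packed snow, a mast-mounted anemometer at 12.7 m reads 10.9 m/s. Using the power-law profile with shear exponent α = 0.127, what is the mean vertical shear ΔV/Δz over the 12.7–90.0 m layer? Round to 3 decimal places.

Power law: V₂ = V₁ · (z₂/z₁)^α = 10.9 × (7.0866)^0.127 = 13.9776 m/s
ΔV/Δz = (13.9776 − 10.9)/(90.0 − 12.7) = 3.0776/77.3000 = 0.03981 m/s/m

0.040 m/s/m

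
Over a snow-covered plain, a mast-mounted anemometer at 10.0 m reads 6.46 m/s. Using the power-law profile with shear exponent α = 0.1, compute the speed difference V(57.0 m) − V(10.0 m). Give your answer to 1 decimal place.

1.2 m/s

Power law: V₂ = V₁ · (z₂/z₁)^α = 6.46 × (5.7000)^0.1 = 7.6881 m/s
ΔV = 7.6881 − 6.46 = 1.2281 m/s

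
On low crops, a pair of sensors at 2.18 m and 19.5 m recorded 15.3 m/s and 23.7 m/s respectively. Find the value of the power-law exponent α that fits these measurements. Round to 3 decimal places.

α ≈ 0.200

Power law: V₂/V₁ = (z₂/z₁)^α ⇒ α = ln(V₂/V₁) / ln(z₂/z₁)
α = ln(23.7/15.3) / ln(19.5/2.18) = ln(1.5490) / ln(8.9450)
  = 0.43762 / 2.19109 = 0.19973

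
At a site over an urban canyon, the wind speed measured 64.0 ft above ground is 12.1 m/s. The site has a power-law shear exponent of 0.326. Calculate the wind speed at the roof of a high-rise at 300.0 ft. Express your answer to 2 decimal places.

Power-law profile: V₂ = V₁ · (z₂/z₁)^α
V₂ = 12.1 × (300.0/64.0)^0.326 = 12.1 × (4.6875)^0.326
    = 12.1 × 1.6547 = 20.0222 m/s

20.02 m/s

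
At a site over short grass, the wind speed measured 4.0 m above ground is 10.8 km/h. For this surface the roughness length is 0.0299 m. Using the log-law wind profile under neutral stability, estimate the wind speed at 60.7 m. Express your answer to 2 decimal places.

Log law: V(z) ∝ ln(z/z₀), so V₂/V₁ = ln(z₂/z₀) / ln(z₁/z₀).
ln(60.7/0.0299) = 7.6158, ln(4.0/0.0299) = 4.8962
V₂ = 10.8 × 7.6158/4.8962 = 10.8 × 1.5555 = 16.7990 km/h

16.80 km/h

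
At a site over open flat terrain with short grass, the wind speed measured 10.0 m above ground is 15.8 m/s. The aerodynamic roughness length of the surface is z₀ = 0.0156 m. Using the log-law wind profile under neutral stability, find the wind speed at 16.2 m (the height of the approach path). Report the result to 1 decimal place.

17.0 m/s

Log law: V(z) ∝ ln(z/z₀), so V₂/V₁ = ln(z₂/z₀) / ln(z₁/z₀).
ln(16.2/0.0156) = 6.9455, ln(10.0/0.0156) = 6.4631
V₂ = 15.8 × 6.9455/6.4631 = 15.8 × 1.0746 = 16.9794 m/s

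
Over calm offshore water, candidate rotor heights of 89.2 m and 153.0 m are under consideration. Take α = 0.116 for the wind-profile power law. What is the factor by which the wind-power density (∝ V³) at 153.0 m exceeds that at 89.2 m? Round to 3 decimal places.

Speed ratio: V_B/V_A = (z_B/z_A)^α = (153.0/89.2)^0.116 = (1.7152)^0.116 = 1.06459
Power-density ratio: P_B/P_A = (V_B/V_A)³ = (1.06459)³ = 1.20655

1.207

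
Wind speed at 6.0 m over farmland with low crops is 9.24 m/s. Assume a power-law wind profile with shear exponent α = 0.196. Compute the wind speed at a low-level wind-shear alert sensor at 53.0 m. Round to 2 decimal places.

Power-law profile: V₂ = V₁ · (z₂/z₁)^α
V₂ = 9.24 × (53.0/6.0)^0.196 = 9.24 × (8.8333)^0.196
    = 9.24 × 1.5326 = 14.1616 m/s

14.16 m/s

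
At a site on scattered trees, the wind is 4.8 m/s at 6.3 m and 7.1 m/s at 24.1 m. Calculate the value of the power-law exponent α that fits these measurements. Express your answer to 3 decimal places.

α ≈ 0.292

Power law: V₂/V₁ = (z₂/z₁)^α ⇒ α = ln(V₂/V₁) / ln(z₂/z₁)
α = ln(7.1/4.8) / ln(24.1/6.3) = ln(1.4792) / ln(3.8254)
  = 0.39148 / 1.34166 = 0.29179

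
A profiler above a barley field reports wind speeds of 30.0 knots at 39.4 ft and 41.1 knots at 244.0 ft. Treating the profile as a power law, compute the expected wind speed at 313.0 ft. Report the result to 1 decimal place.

First find α: α = ln(V₂/V₁)/ln(z₂/z₁) = ln(41.1/30.0)/ln(244.0/39.4) = 0.31481/1.82340 = 0.1727
Extrapolate from 244.0 ft to 313.0 ft: V₃ = 41.1 × (313.0/244.0)^0.1727 = 41.1 × 1.0439 = 42.9057 knots

42.9 knots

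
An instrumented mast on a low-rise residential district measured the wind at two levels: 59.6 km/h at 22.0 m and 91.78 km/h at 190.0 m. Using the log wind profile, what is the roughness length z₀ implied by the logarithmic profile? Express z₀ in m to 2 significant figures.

Log law: V(z) ∝ ln(z/z₀). With r = V₁/V₂ = 59.6/91.78 = 0.64938,
r · ln(z₂/z₀) = ln(z₁/z₀) ⇒ ln z₀ = (ln z₁ − r·ln z₂)/(1 − r)
ln z₀ = (3.09104 − 0.64938×5.24702) / 0.35062 = -0.9020
z₀ = exp(-0.9020) = 0.4058 m

z₀ ≈ 0.41 m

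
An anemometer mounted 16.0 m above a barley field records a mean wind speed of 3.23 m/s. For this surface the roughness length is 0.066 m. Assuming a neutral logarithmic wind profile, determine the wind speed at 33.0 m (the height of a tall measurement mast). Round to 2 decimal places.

Log law: V(z) ∝ ln(z/z₀), so V₂/V₁ = ln(z₂/z₀) / ln(z₁/z₀).
ln(33.0/0.066) = 6.2146, ln(16.0/0.066) = 5.4907
V₂ = 3.23 × 6.2146/5.4907 = 3.23 × 1.1318 = 3.6559 m/s

3.66 m/s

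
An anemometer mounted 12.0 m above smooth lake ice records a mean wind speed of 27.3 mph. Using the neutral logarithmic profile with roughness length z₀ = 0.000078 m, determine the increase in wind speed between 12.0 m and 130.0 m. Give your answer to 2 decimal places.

5.45 mph

Log law: V₂ = V₁ · ln(z₂/z₀)/ln(z₁/z₀) = 27.3 × 14.3263/11.9437 = 32.7460 mph
ΔV = 32.7460 − 27.3 = 5.4460 mph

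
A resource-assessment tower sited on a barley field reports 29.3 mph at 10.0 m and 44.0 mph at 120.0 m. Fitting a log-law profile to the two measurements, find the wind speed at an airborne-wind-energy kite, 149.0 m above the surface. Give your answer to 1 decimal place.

45.3 mph

Log law: V ∝ ln(z/z₀). From the pair, with r = V₁/V₂ = 0.66591,
ln z₀ = (ln z₁ − r·ln z₂)/(1 − r) = (2.3026 − 0.66591×4.7875)/0.33409 = -2.6503 → z₀ = 0.07063 m
V₃ = V₁ · ln(z₃/z₀)/ln(z₁/z₀) = 29.3 × 7.6543/4.9529 = 45.2805 mph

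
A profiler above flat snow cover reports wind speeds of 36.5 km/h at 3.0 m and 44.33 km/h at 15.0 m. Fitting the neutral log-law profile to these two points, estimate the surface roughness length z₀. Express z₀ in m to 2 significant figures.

z₀ ≈ 0.0017 m

Log law: V(z) ∝ ln(z/z₀). With r = V₁/V₂ = 36.5/44.33 = 0.82337,
r · ln(z₂/z₀) = ln(z₁/z₀) ⇒ ln z₀ = (ln z₁ − r·ln z₂)/(1 − r)
ln z₀ = (1.09861 − 0.82337×2.70805) / 0.17663 = -6.4039
z₀ = exp(-6.4039) = 0.001655 m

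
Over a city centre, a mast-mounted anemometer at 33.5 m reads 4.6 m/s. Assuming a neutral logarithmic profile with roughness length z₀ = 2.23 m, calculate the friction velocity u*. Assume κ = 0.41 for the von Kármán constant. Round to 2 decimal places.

u* ≈ 0.70 m/s

Log law: V(z) = (u*/κ) · ln(z/z₀) ⇒ u* = κ · V / ln(z/z₀)
u* = 0.41 × 4.6 / ln(33.5/2.23) = 0.41 × 4.6 / 2.7095
   = 1.8860 / 2.7095 = 0.6961 m/s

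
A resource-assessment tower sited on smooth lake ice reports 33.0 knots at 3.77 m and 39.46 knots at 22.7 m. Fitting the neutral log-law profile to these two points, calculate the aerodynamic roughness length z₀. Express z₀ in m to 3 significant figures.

z₀ ≈ 0.000392 m

Log law: V(z) ∝ ln(z/z₀). With r = V₁/V₂ = 33.0/39.46 = 0.83629,
r · ln(z₂/z₀) = ln(z₁/z₀) ⇒ ln z₀ = (ln z₁ − r·ln z₂)/(1 − r)
ln z₀ = (1.32708 − 0.83629×3.12236) / 0.16371 = -7.8439
z₀ = exp(-7.8439) = 0.0003921 m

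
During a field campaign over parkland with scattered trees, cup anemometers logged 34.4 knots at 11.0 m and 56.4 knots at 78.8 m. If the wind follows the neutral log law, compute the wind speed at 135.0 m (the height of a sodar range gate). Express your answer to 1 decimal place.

62.4 knots

Log law: V ∝ ln(z/z₀). From the pair, with r = V₁/V₂ = 0.60993,
ln z₀ = (ln z₁ − r·ln z₂)/(1 − r) = (2.3979 − 0.60993×4.3669)/0.39007 = -0.6809 → z₀ = 0.5061 m
V₃ = V₁ · ln(z₃/z₀)/ln(z₁/z₀) = 34.4 × 5.5862/3.0788 = 62.4152 knots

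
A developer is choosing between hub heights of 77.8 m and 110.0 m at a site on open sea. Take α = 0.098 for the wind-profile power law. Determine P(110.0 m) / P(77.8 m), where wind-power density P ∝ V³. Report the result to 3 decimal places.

1.107

Speed ratio: V_B/V_A = (z_B/z_A)^α = (110.0/77.8)^0.098 = (1.4139)^0.098 = 1.03452
Power-density ratio: P_B/P_A = (V_B/V_A)³ = (1.03452)³ = 1.10719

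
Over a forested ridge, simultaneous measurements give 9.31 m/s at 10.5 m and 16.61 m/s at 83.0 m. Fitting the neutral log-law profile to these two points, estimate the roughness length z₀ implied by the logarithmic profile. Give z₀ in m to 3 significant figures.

z₀ ≈ 0.752 m

Log law: V(z) ∝ ln(z/z₀). With r = V₁/V₂ = 9.31/16.61 = 0.56051,
r · ln(z₂/z₀) = ln(z₁/z₀) ⇒ ln z₀ = (ln z₁ − r·ln z₂)/(1 − r)
ln z₀ = (2.35138 − 0.56051×4.41884) / 0.43949 = -0.2854
z₀ = exp(-0.2854) = 0.7518 m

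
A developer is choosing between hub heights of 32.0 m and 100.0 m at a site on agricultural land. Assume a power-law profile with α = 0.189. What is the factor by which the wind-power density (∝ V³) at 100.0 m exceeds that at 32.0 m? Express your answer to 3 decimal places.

1.908

Speed ratio: V_B/V_A = (z_B/z_A)^α = (100.0/32.0)^0.189 = (3.1250)^0.189 = 1.24030
Power-density ratio: P_B/P_A = (V_B/V_A)³ = (1.24030)³ = 1.90801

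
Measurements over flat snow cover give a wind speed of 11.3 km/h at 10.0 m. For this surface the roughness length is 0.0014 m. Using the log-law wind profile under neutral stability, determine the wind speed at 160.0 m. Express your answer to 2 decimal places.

14.83 km/h

Log law: V(z) ∝ ln(z/z₀), so V₂/V₁ = ln(z₂/z₀) / ln(z₁/z₀).
ln(160.0/0.0014) = 11.6465, ln(10.0/0.0014) = 8.8739
V₂ = 11.3 × 11.6465/8.8739 = 11.3 × 1.3124 = 14.8306 km/h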